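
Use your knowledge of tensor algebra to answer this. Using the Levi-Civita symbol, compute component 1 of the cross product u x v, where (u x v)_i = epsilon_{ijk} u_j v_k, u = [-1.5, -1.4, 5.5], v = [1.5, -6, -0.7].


(u x v)_1 = sum_{j,k} epsilon_{1jk} u_j v_k. Only permutations of (1,2,3) contribute; the two non-zero terms are:
eps_{123} u_2 v_3 = 1 * -1.4 * -0.7 = 0.98
eps_{132} u_3 v_2 = -1 * 5.5 * -6 = 33
(u x v)_1 = 33.98

33.98


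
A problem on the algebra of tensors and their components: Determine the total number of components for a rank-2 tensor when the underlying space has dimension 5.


The number of components of a rank-r tensor in d dimensions is d^r.
Here d = 5 and r = 2.
5^2 = 25

25


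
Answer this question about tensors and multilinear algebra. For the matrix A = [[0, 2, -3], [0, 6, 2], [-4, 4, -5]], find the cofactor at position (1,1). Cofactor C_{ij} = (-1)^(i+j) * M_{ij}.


To find cofactor C_{11}, delete row 1 and column 1.
The resulting 2x2 submatrix is: [[6, 2], [4, -5]]
Minor M_{11} = 6*-5 - 2*4
  = -30 - 8 = -38
Sign = (-1)^(1+1) = (-1)^2 = 1
Cofactor C_{11} = 1 * -38 = -38

-38


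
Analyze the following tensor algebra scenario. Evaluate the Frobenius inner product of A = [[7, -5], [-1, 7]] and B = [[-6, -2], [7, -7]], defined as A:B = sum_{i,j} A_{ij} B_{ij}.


A:B = sum over all i,j of A_{ij} * B_{ij}.
Row 1: 7*-6=-42, -5*-2=10 => row sum = -32
Row 2: -1*7=-7, 7*-7=-49 => row sum = -56
Total = -32 + -56 = -88

-88


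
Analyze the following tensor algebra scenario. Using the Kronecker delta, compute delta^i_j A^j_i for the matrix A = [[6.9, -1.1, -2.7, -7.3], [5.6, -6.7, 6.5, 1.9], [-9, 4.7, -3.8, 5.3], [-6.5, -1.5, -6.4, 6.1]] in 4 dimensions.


The contraction (trace) of a rank-2 tensor is the sum of its diagonal elements.
Diagonal entries: A[1,1] = 6.9, A[2,2] = -6.7, A[3,3] = -3.8, A[4,4] = 6.1
Tr(A) = 6.9 + -6.7 + -3.8 + 6.1 = 2.5

2.5


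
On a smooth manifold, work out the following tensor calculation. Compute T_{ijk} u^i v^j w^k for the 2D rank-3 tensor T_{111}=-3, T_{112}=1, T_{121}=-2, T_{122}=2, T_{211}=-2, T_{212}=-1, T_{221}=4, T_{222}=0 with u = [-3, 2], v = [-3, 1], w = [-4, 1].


S = sum over i,j,k of T_{ijk} u_i v_j w_k. Expanding all 8 terms:
T_{111}*u_1*v_1*w_1 = -3*-3*-3*-4 = 108  (running total: 108)
T_{112}*u_1*v_1*w_2 = 1*-3*-3*1 = 9  (running total: 117)
T_{121}*u_1*v_2*w_1 = -2*-3*1*-4 = -24  (running total: 93)
T_{122}*u_1*v_2*w_2 = 2*-3*1*1 = -6  (running total: 87)
T_{211}*u_2*v_1*w_1 = -2*2*-3*-4 = -48  (running total: 39)
T_{212}*u_2*v_1*w_2 = -1*2*-3*1 = 6  (running total: 45)
T_{221}*u_2*v_2*w_1 = 4*2*1*-4 = -32  (running total: 13)
T_{222}*u_2*v_2*w_2 = 0*2*1*1 = 0  (running total: 13)
S = 13

13


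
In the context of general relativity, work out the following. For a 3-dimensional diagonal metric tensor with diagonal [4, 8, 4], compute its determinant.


For a diagonal metric, the determinant is the product of diagonal entries.
Diagonal entries: 4, 8, 4
det(g) = 4 * 8 * 4 = 128

128


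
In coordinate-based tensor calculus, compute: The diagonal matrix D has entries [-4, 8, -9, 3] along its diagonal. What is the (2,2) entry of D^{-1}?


For a diagonal matrix, the inverse has entries (D^{-1})_{ii} = 1/d_{ii}.
The diagonal entries are: d_{11} = -4, d_{22} = 8, d_{33} = -9, d_{44} = 3
We need (D^{-1})_{22} = 1/d_{22} = 1/8 = 1/8

1/8


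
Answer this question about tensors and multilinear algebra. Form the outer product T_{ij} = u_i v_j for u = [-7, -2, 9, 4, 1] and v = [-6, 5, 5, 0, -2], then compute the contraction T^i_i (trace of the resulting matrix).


The outer product gives T_{ij} = u_i v_j.
The trace (contraction) is Tr(T) = sum_i T_{ii} = sum_i u_i v_i.
Diagonal entries:
T_{11} = u_1 * v_1 = -7 * -6 = 42
T_{22} = u_2 * v_2 = -2 * 5 = -10
T_{33} = u_3 * v_3 = 9 * 5 = 45
T_{44} = u_4 * v_4 = 4 * 0 = 0
T_{55} = u_5 * v_5 = 1 * -2 = -2
Tr(T) = 42 + -10 + 45 + 0 + -2 = 75

75


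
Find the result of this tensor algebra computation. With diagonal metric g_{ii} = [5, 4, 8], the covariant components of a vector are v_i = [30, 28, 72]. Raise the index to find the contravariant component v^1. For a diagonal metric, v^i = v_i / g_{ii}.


To raise an index with a diagonal metric: v^i = v_i / g_{ii}.
For index 1: v_1 = 30, g_{11} = 5
v^1 = 30 / 5 = 6

6


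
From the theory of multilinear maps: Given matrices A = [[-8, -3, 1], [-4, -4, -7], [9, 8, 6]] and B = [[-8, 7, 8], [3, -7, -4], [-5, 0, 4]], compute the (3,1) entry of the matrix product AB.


(AB)_{ij} = sum_k A_{ik} B_{kj}.
For i=3, j=1:
A_{31} * B_{11} = 9 * -8 = -72
A_{32} * B_{21} = 8 * 3 = 24
A_{33} * B_{31} = 6 * -5 = -30
Sum = -72 + 24 + -30 = -78

-78


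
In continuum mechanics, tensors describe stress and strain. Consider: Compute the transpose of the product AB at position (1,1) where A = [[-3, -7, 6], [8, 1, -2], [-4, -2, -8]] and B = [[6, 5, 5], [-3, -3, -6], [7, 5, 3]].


(AB)^T_{ij} = (AB)_{ji} = sum_k A_{jk} B_{ki}.
For i=1, j=1 we need (AB)_{11}:
A_{11} * B_{11} = -3 * 6 = -18
A_{12} * B_{21} = -7 * -3 = 21
A_{13} * B_{31} = 6 * 7 = 42
Sum = -18 + 21 + 42 = 45

45


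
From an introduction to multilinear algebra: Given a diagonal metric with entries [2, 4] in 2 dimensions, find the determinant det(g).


For a diagonal metric, the determinant is the product of diagonal entries.
Diagonal entries: 2, 4
det(g) = 2 * 4 = 8

8


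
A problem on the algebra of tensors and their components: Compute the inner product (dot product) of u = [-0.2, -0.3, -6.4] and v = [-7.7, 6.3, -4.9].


The inner product u . v = sum of u_i * v_i.
Term-by-term: -0.2 * -7.7, -0.3 * 6.3, -6.4 * -4.9
Products: 1.54, -1.89, 31.36
Sum = 1.54 + -1.89 + 31.36 = 31.01

31.01


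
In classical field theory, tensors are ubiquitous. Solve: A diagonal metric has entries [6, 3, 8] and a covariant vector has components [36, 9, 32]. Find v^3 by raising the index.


To raise an index with a diagonal metric: v^i = v_i / g_{ii}.
For index 3: v_3 = 32, g_{33} = 8
v^3 = 32 / 8 = 4

4


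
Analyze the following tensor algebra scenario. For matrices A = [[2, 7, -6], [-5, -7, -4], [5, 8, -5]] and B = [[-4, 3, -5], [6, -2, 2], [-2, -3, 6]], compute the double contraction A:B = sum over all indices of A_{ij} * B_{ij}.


A:B = sum over all i,j of A_{ij} * B_{ij}.
Row 1: 2*-4=-8, 7*3=21, -6*-5=30 => row sum = 43
Row 2: -5*6=-30, -7*-2=14, -4*2=-8 => row sum = -24
Row 3: 5*-2=-10, 8*-3=-24, -5*6=-30 => row sum = -64
Total = 43 + -24 + -64 = -45

-45


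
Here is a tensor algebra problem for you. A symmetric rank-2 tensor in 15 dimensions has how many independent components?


A symmetric rank-2 tensor in d dimensions has d(d+1)/2 independent components.
d = 15
d(d+1)/2 = 15 * 16 / 2 = 240 / 2 = 120

120


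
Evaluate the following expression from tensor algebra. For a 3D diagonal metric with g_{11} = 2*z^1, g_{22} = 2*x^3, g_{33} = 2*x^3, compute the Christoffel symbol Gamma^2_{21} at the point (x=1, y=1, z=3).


For a diagonal metric, Gamma^k_{ij} = (1/2) g^{kk} (dg_{ik}/dx_j + dg_{jk}/dx_i - dg_{ij}/dx_k).
The metric is diagonal, so g_{ab} = 0 for a != b.
At the given point: g_{11} = 6, g_{22} = 2, g_{33} = 2
g^{22} = 1/2
dg_{22}/dx_1 = dg_{22}/dx_1 = 6
dg_{12}/dx_2 = 0 (off-diagonal)
dg_{21}/dx_2 = 0 (off-diagonal)
Numerator = 6 + 0 - 0 = 6
Gamma^2_{21} = 6 / (2 * 2) = 3/2

3/2


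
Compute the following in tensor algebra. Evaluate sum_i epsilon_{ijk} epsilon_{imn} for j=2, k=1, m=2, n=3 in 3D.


Using the identity: epsilon_{ijk} epsilon_{imn} = delta_{jm} delta_{kn} - delta_{jn} delta_{km}.
delta_{22} = 1
delta_{13} = 0
delta_{23} = 0
delta_{12} = 0
Result = 1 * 0 - 0 * 0 = 0 - 0 = 0

0


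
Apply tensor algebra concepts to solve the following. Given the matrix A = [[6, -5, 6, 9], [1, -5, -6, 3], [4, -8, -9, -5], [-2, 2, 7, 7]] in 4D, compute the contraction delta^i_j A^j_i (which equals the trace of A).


The contraction (trace) of a rank-2 tensor is the sum of its diagonal elements.
Diagonal entries: A[1,1] = 6, A[2,2] = -5, A[3,3] = -9, A[4,4] = 7
Tr(A) = 6 + -5 + -9 + 7 = -1

-1


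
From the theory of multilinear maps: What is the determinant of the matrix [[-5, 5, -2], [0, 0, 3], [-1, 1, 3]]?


Expanding along the first row, det(A) = a11*M_11 - a12*M_12 + a13*M_13, where M_1j is the (1,j) minor.
Minor M_11 = 0*3 - 3*1 = -3
Minor M_12 = 0*3 - 3*-1 = 3
Minor M_13 = 0*1 - 0*-1 = 0
det = -5*(-3) - 5*(3) + -2*(0)
    = 15 - 15 + 0
    = 0

0


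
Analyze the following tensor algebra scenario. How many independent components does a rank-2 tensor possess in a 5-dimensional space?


The number of components of a rank-r tensor in d dimensions is d^r.
Here d = 5 and r = 2.
5^2 = 25

25


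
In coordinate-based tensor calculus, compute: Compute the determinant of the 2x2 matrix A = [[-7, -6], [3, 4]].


For a 2x2 matrix [[a, b], [c, d]], det = a*d - b*c.
a = -7, b = -6, c = 3, d = 4
a*d = -7 * 4 = -28
b*c = -6 * 3 = -18
det = -28 - -18 = -10

-10


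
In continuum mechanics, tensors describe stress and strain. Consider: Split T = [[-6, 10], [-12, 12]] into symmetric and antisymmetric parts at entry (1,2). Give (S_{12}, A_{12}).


T_{12} = 10
T_{21} = -12
S_{12} = (10 + -12)/2 = -2/2 = -1
A_{12} = (10 - -12)/2 = 22/2 = 11
Check: S + A = -1 + 11 = 10 = T_{12}.

(-1, 11)


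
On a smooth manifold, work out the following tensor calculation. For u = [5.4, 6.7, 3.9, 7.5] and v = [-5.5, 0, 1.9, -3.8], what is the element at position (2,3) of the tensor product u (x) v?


The outer product entry T_{ij} = u_i * v_j.
We need i=2, j=3.
u_2 = 6.7, v_3 = 1.9
T_{2,3} = 6.7 * 1.9 = 12.73

12.73


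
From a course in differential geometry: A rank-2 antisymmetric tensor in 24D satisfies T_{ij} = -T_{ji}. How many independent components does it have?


An antisymmetric rank-2 tensor satisfies A_{ij} = -A_{ji}, so diagonal entries are zero.
The independent components are the upper-triangular entries: C(n, 2) = n(n-1)/2.
n = 24
C(24, 2) = 24 * 23 / 2 = 552 / 2 = 276

276


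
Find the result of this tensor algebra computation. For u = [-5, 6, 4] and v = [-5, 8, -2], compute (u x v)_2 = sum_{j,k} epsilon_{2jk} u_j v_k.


(u x v)_2 = sum_{j,k} epsilon_{2jk} u_j v_k. Only permutations of (1,2,3) contribute; the two non-zero terms are:
eps_{213} u_1 v_3 = -1 * -5 * -2 = -10
eps_{231} u_3 v_1 = 1 * 4 * -5 = -20
(u x v)_2 = -30

-30


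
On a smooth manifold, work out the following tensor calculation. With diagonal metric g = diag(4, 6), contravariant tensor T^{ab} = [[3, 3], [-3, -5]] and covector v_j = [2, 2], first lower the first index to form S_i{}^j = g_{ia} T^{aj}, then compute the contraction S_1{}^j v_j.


Step 1: lower the first index. For a diagonal metric, g_{ia} T^{aj} = g_{ii} T^{ij} (no sum on i).
g_{11} = 4
S_1{}^1 = 4 * T^{11} = 4 * 3 = 12
S_1{}^2 = 4 * T^{12} = 4 * 3 = 12
Step 2: contract S_1{}^j with v_j.
S_1{}^1 * v_1 = 12 * 2 = 24
S_1{}^2 * v_2 = 12 * 2 = 24
Result = 24 + 24 = 48

48


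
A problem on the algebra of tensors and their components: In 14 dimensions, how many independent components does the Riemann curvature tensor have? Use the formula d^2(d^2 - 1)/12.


The Riemann tensor in d dimensions has d^2(d^2 - 1)/12 independent components.
d = 14, so d^2 = 196
d^2 - 1 = 195
d^2(d^2 - 1) = 196 * 195 = 38220
Divide by 12: 38220 / 12 = 3185

3185


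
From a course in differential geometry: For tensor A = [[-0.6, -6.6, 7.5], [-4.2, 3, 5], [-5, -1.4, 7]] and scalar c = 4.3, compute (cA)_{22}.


Scalar multiplication: (cA)_{ij} = c * A_{ij}.
c = 4.3
A_{22} = 3
(cA)_{22} = 4.3 * 3 = 12.9

12.9


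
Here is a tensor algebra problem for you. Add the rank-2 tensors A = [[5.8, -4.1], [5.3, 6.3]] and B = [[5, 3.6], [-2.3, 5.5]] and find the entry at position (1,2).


Tensor addition is component-wise: (A + B)_{ij} = A_{ij} + B_{ij}.
A_{12} = -4.1
B_{12} = 3.6
(A + B)_{12} = -4.1 + 3.6 = -0.5

-0.5


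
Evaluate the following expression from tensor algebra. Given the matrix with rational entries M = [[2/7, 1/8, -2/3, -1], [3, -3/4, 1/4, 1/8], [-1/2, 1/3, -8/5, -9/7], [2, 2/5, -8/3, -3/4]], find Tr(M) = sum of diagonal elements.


The trace is the sum of diagonal entries.
Diagonal: M[1,1] = 2/7, M[2,2] = -3/4, M[3,3] = -8/5, M[4,4] = -3/4
Tr(M) = 2/7 + -3/4 + -8/5 + -3/4
Computing step by step:
After adding M[1,1]: 2/7
After adding M[2,2]: -13/28
After adding M[3,3]: -289/140
After adding M[4,4]: -197/70
Tr(M) = -197/70

-197/70


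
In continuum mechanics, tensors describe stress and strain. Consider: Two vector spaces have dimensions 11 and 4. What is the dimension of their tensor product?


The dimension of a tensor product is the product of dimensions.
dim(V) = 11, dim(W) = 4
dim(V (x) W) = 11 * 4 = 44

44


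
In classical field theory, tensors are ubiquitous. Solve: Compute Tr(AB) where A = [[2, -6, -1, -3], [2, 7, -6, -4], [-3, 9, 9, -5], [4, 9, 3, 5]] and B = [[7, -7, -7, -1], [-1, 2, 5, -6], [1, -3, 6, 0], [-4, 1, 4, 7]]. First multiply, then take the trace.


Tr(AB) = sum_i (AB)_{ii} where (AB)_{ii} = sum_k A_{ik} B_{ki}.
(AB)_{11} = 2*7 + -6*-1 + -1*1 + -3*-4 = 31
(AB)_{22} = 2*-7 + 7*2 + -6*-3 + -4*1 = 14
(AB)_{33} = -3*-7 + 9*5 + 9*6 + -5*4 = 100
(AB)_{44} = 4*-1 + 9*-6 + 3*0 + 5*7 = -23
Tr(AB) = 31 + 14 + 100 + -23 = 122

122


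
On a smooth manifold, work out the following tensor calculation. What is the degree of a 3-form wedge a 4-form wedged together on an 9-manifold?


The degree of a wedge product is the sum of the degrees of the individual forms.
Degrees: 3, 4
Total degree = 3 + 4 = 7

7


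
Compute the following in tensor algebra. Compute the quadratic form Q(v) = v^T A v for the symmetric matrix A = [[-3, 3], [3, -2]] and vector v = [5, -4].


First compute Av:
(Av)_1 = -3*5 + 3*-4 = -27
(Av)_2 = 3*5 + -2*-4 = 23
Av = [-27, 23]
Then v^T (Av) = 5*-27 + -4*23
= -135 + -92 = -227

-227


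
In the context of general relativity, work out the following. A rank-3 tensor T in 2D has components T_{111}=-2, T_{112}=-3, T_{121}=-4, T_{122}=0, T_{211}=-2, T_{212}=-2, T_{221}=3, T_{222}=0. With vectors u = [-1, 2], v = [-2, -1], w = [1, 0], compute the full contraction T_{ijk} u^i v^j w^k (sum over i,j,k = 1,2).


S = sum over i,j,k of T_{ijk} u_i v_j w_k. Expanding all 8 terms:
T_{111}*u_1*v_1*w_1 = -2*-1*-2*1 = -4  (running total: -4)
T_{112}*u_1*v_1*w_2 = -3*-1*-2*0 = 0  (running total: -4)
T_{121}*u_1*v_2*w_1 = -4*-1*-1*1 = -4  (running total: -8)
T_{122}*u_1*v_2*w_2 = 0*-1*-1*0 = 0  (running total: -8)
T_{211}*u_2*v_1*w_1 = -2*2*-2*1 = 8  (running total: 0)
T_{212}*u_2*v_1*w_2 = -2*2*-2*0 = 0  (running total: 0)
T_{221}*u_2*v_2*w_1 = 3*2*-1*1 = -6  (running total: -6)
T_{222}*u_2*v_2*w_2 = 0*2*-1*0 = 0  (running total: -6)
S = -6

-6


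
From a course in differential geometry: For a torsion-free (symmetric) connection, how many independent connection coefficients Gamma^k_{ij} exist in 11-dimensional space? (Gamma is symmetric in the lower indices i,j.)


Christoffel symbols Gamma^k_{ij} are symmetric in i,j, so there are d * d(d+1)/2 independent symbols.
d = 11
d(d+1)/2 = 11 * 12 / 2 = 66
Total = 11 * 66 = 726

726


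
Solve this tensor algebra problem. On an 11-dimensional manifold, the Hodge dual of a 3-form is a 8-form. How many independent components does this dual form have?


The Hodge dual of a p-form on an n-dimensional manifold is an (n-p)-form.
n = 11, p = 3, so dual degree = 11 - 3 = 8
The number of components is C(n, n-p) = C(11, 8) = 165

165


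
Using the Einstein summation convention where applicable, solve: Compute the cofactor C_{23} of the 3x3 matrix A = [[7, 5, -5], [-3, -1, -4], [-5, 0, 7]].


To find cofactor C_{23}, delete row 2 and column 3.
The resulting 2x2 submatrix is: [[7, 5], [-5, 0]]
Minor M_{23} = 7*0 - 5*-5
  = 0 - -25 = 25
Sign = (-1)^(2+3) = (-1)^5 = -1
Cofactor C_{23} = -1 * 25 = -25

-25


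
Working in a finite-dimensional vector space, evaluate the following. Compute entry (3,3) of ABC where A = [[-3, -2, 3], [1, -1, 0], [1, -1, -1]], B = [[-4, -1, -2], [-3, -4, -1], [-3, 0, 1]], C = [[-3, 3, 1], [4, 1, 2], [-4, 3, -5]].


(ABC)_{33} = sum_m (AB)_{3m} C_{m3}. First compute row 3 of AB.
(AB)_{31} = 1*-4 + -1*-3 + -1*-3 = 2
(AB)_{32} = 1*-1 + -1*-4 + -1*0 = 3
(AB)_{33} = 1*-2 + -1*-1 + -1*1 = -2
Now contract with column 3 of C:
(AB)_{31} * C_{13} = 2 * 1 = 2
(AB)_{32} * C_{23} = 3 * 2 = 6
(AB)_{33} * C_{33} = -2 * -5 = 10
(ABC)_{33} = 2 + 6 + 10 = 18

18


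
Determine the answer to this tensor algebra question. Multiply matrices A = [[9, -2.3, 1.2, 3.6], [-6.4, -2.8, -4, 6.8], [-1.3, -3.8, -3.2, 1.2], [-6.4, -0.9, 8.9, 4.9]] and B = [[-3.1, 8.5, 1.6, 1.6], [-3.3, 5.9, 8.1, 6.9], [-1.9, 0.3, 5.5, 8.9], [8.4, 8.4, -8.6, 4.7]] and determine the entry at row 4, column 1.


(AB)_{ij} = sum_k A_{ik} B_{kj}.
For i=4, j=1:
A_{41} * B_{11} = -6.4 * -3.1 = 19.84
A_{42} * B_{21} = -0.9 * -3.3 = 2.97
A_{43} * B_{31} = 8.9 * -1.9 = -16.91
A_{44} * B_{41} = 4.9 * 8.4 = 41.16
Sum = 19.84 + 2.97 + -16.91 + 41.16 = 47.06

47.06


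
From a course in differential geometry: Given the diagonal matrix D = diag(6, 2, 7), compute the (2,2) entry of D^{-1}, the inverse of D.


For a diagonal matrix, the inverse has entries (D^{-1})_{ii} = 1/d_{ii}.
The diagonal entries are: d_{11} = 6, d_{22} = 2, d_{33} = 7
We need (D^{-1})_{22} = 1/d_{22} = 1/2 = 1/2

1/2


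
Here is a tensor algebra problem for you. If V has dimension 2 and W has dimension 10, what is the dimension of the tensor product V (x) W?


The dimension of a tensor product is the product of dimensions.
dim(V) = 2, dim(W) = 10
dim(V (x) W) = 2 * 10 = 20

20


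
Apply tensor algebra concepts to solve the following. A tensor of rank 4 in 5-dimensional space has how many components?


The number of components of a rank-r tensor in d dimensions is d^r.
Here d = 5 and r = 4.
5^4 = 625

625


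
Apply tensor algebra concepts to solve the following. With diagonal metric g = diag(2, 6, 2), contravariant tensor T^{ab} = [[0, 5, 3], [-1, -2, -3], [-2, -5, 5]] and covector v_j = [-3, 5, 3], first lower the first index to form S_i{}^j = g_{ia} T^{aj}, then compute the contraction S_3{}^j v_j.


Step 1: lower the first index. For a diagonal metric, g_{ia} T^{aj} = g_{ii} T^{ij} (no sum on i).
g_{33} = 2
S_3{}^1 = 2 * T^{31} = 2 * -2 = -4
S_3{}^2 = 2 * T^{32} = 2 * -5 = -10
S_3{}^3 = 2 * T^{33} = 2 * 5 = 10
Step 2: contract S_3{}^j with v_j.
S_3{}^1 * v_1 = -4 * -3 = 12
S_3{}^2 * v_2 = -10 * 5 = -50
S_3{}^3 * v_3 = 10 * 3 = 30
Result = 12 + -50 + 30 = -8

-8


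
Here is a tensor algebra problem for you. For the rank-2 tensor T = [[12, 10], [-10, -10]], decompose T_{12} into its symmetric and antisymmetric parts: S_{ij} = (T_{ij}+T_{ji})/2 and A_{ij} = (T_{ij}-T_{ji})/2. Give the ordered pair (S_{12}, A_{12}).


T_{12} = 10
T_{21} = -10
S_{12} = (10 + -10)/2 = 0/2 = 0
A_{12} = (10 - -10)/2 = 20/2 = 10
Check: S + A = 0 + 10 = 10 = T_{12}.

(0, 10)


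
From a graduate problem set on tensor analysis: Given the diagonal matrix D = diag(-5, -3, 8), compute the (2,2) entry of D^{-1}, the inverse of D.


For a diagonal matrix, the inverse has entries (D^{-1})_{ii} = 1/d_{ii}.
The diagonal entries are: d_{11} = -5, d_{22} = -3, d_{33} = 8
We need (D^{-1})_{22} = 1/d_{22} = 1/-3 = -1/3

-1/3


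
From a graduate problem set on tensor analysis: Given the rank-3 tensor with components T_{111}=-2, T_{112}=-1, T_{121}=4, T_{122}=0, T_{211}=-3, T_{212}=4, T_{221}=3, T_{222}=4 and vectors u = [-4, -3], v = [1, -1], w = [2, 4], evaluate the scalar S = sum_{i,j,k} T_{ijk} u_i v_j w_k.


S = sum over i,j,k of T_{ijk} u_i v_j w_k. Expanding all 8 terms:
T_{111}*u_1*v_1*w_1 = -2*-4*1*2 = 16  (running total: 16)
T_{112}*u_1*v_1*w_2 = -1*-4*1*4 = 16  (running total: 32)
T_{121}*u_1*v_2*w_1 = 4*-4*-1*2 = 32  (running total: 64)
T_{122}*u_1*v_2*w_2 = 0*-4*-1*4 = 0  (running total: 64)
T_{211}*u_2*v_1*w_1 = -3*-3*1*2 = 18  (running total: 82)
T_{212}*u_2*v_1*w_2 = 4*-3*1*4 = -48  (running total: 34)
T_{221}*u_2*v_2*w_1 = 3*-3*-1*2 = 18  (running total: 52)
T_{222}*u_2*v_2*w_2 = 4*-3*-1*4 = 48  (running total: 100)
S = 100

100


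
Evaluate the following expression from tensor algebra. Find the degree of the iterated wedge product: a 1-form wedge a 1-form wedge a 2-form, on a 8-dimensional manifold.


The degree of a wedge product is the sum of the degrees of the individual forms.
Degrees: 1, 1, 2
Total degree = 1 + 1 + 2 = 4

4


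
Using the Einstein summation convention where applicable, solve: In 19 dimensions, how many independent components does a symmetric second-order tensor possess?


A symmetric rank-2 tensor in d dimensions has d(d+1)/2 independent components.
d = 19
d(d+1)/2 = 19 * 20 / 2 = 380 / 2 = 190

190


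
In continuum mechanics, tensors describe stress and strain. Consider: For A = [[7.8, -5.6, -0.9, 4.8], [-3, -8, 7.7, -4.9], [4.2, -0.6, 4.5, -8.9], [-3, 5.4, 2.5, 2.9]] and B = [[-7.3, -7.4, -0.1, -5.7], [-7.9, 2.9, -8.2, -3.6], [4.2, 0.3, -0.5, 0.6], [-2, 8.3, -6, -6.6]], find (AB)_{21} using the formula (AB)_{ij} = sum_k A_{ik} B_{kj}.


(AB)_{ij} = sum_k A_{ik} B_{kj}.
For i=2, j=1:
A_{21} * B_{11} = -3 * -7.3 = 21.9
A_{22} * B_{21} = -8 * -7.9 = 63.2
A_{23} * B_{31} = 7.7 * 4.2 = 32.34
A_{24} * B_{41} = -4.9 * -2 = 9.8
Sum = 21.9 + 63.2 + 32.34 + 9.8 = 127.24

127.24


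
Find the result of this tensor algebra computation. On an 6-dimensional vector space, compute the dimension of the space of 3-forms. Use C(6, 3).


The dimension of the space of p-forms on an n-dimensional space is C(n, p).
n = 6, p = 3
C(6, 3) = 6! / (3! * 3!) = 20

20


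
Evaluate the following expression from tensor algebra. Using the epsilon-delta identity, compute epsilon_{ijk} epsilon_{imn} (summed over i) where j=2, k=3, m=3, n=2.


Using the identity: epsilon_{ijk} epsilon_{imn} = delta_{jm} delta_{kn} - delta_{jn} delta_{km}.
delta_{23} = 0
delta_{32} = 0
delta_{22} = 1
delta_{33} = 1
Result = 0 * 0 - 1 * 1 = 0 - 1 = -1

-1


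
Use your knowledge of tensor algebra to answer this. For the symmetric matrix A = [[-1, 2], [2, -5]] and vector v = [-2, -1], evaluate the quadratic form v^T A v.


First compute Av:
(Av)_1 = -1*-2 + 2*-1 = 0
(Av)_2 = 2*-2 + -5*-1 = 1
Av = [0, 1]
Then v^T (Av) = -2*0 + -1*1
= 0 + -1 = -1

-1


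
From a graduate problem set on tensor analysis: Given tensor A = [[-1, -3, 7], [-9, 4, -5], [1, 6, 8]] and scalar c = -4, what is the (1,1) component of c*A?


Scalar multiplication: (cA)_{ij} = c * A_{ij}.
c = -4
A_{11} = -1
(cA)_{11} = -4 * -1 = 4

4


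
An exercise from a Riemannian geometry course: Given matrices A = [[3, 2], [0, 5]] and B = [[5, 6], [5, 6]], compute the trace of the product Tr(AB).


Tr(AB) = sum_i (AB)_{ii} where (AB)_{ii} = sum_k A_{ik} B_{ki}.
(AB)_{11} = 3*5 + 2*5 = 25
(AB)_{22} = 0*6 + 5*6 = 30
Tr(AB) = 25 + 30 = 55

55


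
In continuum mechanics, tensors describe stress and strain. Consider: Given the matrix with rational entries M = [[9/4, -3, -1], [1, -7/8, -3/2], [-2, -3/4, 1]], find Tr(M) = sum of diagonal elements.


The trace is the sum of diagonal entries.
Diagonal: M[1,1] = 9/4, M[2,2] = -7/8, M[3,3] = 1
Tr(M) = 9/4 + -7/8 + 1
Computing step by step:
After adding M[1,1]: 9/4
After adding M[2,2]: 11/8
After adding M[3,3]: 19/8
Tr(M) = 19/8

19/8


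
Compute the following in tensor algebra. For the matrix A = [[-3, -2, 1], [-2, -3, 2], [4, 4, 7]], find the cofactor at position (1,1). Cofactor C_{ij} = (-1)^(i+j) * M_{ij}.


To find cofactor C_{11}, delete row 1 and column 1.
The resulting 2x2 submatrix is: [[-3, 2], [4, 7]]
Minor M_{11} = -3*7 - 2*4
  = -21 - 8 = -29
Sign = (-1)^(1+1) = (-1)^2 = 1
Cofactor C_{11} = 1 * -29 = -29

-29


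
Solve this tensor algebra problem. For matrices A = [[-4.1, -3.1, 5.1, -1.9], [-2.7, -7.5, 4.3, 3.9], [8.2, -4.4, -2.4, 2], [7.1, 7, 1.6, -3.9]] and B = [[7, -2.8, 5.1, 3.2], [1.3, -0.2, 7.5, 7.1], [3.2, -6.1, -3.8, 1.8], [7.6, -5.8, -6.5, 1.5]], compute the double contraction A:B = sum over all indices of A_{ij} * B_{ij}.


A:B = sum over all i,j of A_{ij} * B_{ij}.
Row 1: -4.1*7=-28.7, -3.1*-2.8=8.68, 5.1*5.1=26.01, -1.9*3.2=-6.08 => row sum = -0.09
Row 2: -2.7*1.3=-3.51, -7.5*-0.2=1.5, 4.3*7.5=32.25, 3.9*7.1=27.69 => row sum = 57.93
Row 3: 8.2*3.2=26.24, -4.4*-6.1=26.84, -2.4*-3.8=9.12, 2*1.8=3.6 => row sum = 65.8
Row 4: 7.1*7.6=53.96, 7*-5.8=-40.6, 1.6*-6.5=-10.4, -3.9*1.5=-5.85 => row sum = -2.89
Total = -0.09 + 57.93 + 65.8 + -2.89 = 120.75

120.75


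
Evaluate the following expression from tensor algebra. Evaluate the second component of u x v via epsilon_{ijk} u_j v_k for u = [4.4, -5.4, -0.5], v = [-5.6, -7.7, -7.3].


(u x v)_2 = sum_{j,k} epsilon_{2jk} u_j v_k. Only permutations of (1,2,3) contribute; the two non-zero terms are:
eps_{213} u_1 v_3 = -1 * 4.4 * -7.3 = 32.12
eps_{231} u_3 v_1 = 1 * -0.5 * -5.6 = 2.8
(u x v)_2 = 34.92

34.92


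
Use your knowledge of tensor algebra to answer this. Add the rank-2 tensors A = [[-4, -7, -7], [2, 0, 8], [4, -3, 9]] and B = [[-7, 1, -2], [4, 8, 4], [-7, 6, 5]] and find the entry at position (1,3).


Tensor addition is component-wise: (A + B)_{ij} = A_{ij} + B_{ij}.
A_{13} = -7
B_{13} = -2
(A + B)_{13} = -7 + -2 = -9

-9


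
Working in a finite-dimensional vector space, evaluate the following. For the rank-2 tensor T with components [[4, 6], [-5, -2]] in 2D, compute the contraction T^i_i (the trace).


The contraction (trace) of a rank-2 tensor is the sum of its diagonal elements.
Diagonal entries: A[1,1] = 4, A[2,2] = -2
Tr(A) = 4 + -2 = 2

2


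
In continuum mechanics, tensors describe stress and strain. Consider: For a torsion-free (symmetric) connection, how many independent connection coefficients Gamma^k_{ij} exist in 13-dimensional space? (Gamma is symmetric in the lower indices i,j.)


Christoffel symbols Gamma^k_{ij} are symmetric in i,j, so there are d * d(d+1)/2 independent symbols.
d = 13
d(d+1)/2 = 13 * 14 / 2 = 91
Total = 13 * 91 = 1183

1183


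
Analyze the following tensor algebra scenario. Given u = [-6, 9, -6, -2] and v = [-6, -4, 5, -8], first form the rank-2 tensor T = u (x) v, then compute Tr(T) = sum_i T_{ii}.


The outer product gives T_{ij} = u_i v_j.
The trace (contraction) is Tr(T) = sum_i T_{ii} = sum_i u_i v_i.
Diagonal entries:
T_{11} = u_1 * v_1 = -6 * -6 = 36
T_{22} = u_2 * v_2 = 9 * -4 = -36
T_{33} = u_3 * v_3 = -6 * 5 = -30
T_{44} = u_4 * v_4 = -2 * -8 = 16
Tr(T) = 36 + -36 + -30 + 16 = -14

-14


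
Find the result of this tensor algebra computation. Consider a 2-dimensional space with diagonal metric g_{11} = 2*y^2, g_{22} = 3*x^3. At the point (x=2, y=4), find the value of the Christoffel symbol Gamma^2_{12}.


For a diagonal metric, Gamma^k_{ij} = (1/2) g^{kk} (dg_{ik}/dx_j + dg_{jk}/dx_i - dg_{ij}/dx_k).
The metric is diagonal, so g_{ab} = 0 for a != b.
At the given point: g_{11} = 32, g_{22} = 24
g^{22} = 1/24
dg_{12}/dx_2 = 0 (off-diagonal)
dg_{22}/dx_1 = dg_{22}/dx_1 = 36
dg_{12}/dx_2 = 0 (off-diagonal)
Numerator = 0 + 36 - 0 = 36
Gamma^2_{12} = 36 / (2 * 24) = 3/4

3/4


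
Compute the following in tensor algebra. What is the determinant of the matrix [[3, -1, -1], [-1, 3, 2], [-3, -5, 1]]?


Expanding along the first row, det(A) = a11*M_11 - a12*M_12 + a13*M_13, where M_1j is the (1,j) minor.
Minor M_11 = 3*1 - 2*-5 = 13
Minor M_12 = -1*1 - 2*-3 = 5
Minor M_13 = -1*-5 - 3*-3 = 14
det = 3*(13) - -1*(5) + -1*(14)
    = 39 - -5 + -14
    = 30

30


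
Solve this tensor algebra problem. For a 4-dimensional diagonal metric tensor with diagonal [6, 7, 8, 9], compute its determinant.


For a diagonal metric, the determinant is the product of diagonal entries.
Diagonal entries: 6, 7, 8, 9
det(g) = 6 * 7 * 8 * 9 = 3024

3024


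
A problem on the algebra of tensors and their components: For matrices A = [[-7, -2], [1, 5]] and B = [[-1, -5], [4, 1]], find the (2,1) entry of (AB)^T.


(AB)^T_{ij} = (AB)_{ji} = sum_k A_{jk} B_{ki}.
For i=2, j=1 we need (AB)_{12}:
A_{11} * B_{12} = -7 * -5 = 35
A_{12} * B_{22} = -2 * 1 = -2
Sum = 35 + -2 = 33

33


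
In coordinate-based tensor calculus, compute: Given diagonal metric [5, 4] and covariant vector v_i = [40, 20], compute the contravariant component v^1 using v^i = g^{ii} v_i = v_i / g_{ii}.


To raise an index with a diagonal metric: v^i = v_i / g_{ii}.
For index 1: v_1 = 40, g_{11} = 5
v^1 = 40 / 5 = 8

8


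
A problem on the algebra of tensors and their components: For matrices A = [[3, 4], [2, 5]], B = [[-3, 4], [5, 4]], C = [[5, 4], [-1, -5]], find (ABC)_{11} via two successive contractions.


(ABC)_{11} = sum_m (AB)_{1m} C_{m1}. First compute row 1 of AB.
(AB)_{11} = 3*-3 + 4*5 = 11
(AB)_{12} = 3*4 + 4*4 = 28
Now contract with column 1 of C:
(AB)_{11} * C_{11} = 11 * 5 = 55
(AB)_{12} * C_{21} = 28 * -1 = -28
(ABC)_{11} = 55 + -28 = 27

27


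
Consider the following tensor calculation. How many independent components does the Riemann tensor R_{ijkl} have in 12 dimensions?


The Riemann tensor in d dimensions has d^2(d^2 - 1)/12 independent components.
d = 12, so d^2 = 144
d^2 - 1 = 143
d^2(d^2 - 1) = 144 * 143 = 20592
Divide by 12: 20592 / 12 = 1716

1716


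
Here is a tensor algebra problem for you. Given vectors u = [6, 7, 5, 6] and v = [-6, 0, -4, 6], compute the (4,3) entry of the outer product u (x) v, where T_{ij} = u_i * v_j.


The outer product entry T_{ij} = u_i * v_j.
We need i=4, j=3.
u_4 = 6, v_3 = -4
T_{4,3} = 6 * -4 = -24

-24


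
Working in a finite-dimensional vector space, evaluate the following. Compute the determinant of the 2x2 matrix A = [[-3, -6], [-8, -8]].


For a 2x2 matrix [[a, b], [c, d]], det = a*d - b*c.
a = -3, b = -6, c = -8, d = -8
a*d = -3 * -8 = 24
b*c = -6 * -8 = 48
det = 24 - 48 = -24

-24


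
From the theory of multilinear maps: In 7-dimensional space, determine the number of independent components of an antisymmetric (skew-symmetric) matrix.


An antisymmetric rank-2 tensor satisfies A_{ij} = -A_{ji}, so diagonal entries are zero.
The independent components are the upper-triangular entries: C(n, 2) = n(n-1)/2.
n = 7
C(7, 2) = 7 * 6 / 2 = 42 / 2 = 21

21


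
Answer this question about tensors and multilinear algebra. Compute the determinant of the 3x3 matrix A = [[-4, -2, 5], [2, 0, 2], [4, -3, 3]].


Expanding along the first row, det(A) = a11*M_11 - a12*M_12 + a13*M_13, where M_1j is the (1,j) minor.
Minor M_11 = 0*3 - 2*-3 = 6
Minor M_12 = 2*3 - 2*4 = -2
Minor M_13 = 2*-3 - 0*4 = -6
det = -4*(6) - -2*(-2) + 5*(-6)
    = -24 - 4 + -30
    = -58

-58


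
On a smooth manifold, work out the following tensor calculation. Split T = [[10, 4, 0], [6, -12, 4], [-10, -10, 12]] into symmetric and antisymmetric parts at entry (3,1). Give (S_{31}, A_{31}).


T_{31} = -10
T_{13} = 0
S_{31} = (-10 + 0)/2 = -10/2 = -5
A_{31} = (-10 - 0)/2 = -10/2 = -5
Check: S + A = -5 + -5 = -10 = T_{31}.

(-5, -5)


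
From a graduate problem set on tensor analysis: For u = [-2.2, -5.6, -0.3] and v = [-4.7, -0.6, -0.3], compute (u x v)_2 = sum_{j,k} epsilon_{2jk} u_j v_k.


(u x v)_2 = sum_{j,k} epsilon_{2jk} u_j v_k. Only permutations of (1,2,3) contribute; the two non-zero terms are:
eps_{213} u_1 v_3 = -1 * -2.2 * -0.3 = -0.66
eps_{231} u_3 v_1 = 1 * -0.3 * -4.7 = 1.41
(u x v)_2 = 0.75

0.75


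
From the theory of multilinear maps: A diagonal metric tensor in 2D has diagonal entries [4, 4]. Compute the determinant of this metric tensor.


For a diagonal metric, the determinant is the product of diagonal entries.
Diagonal entries: 4, 4
det(g) = 4 * 4 = 16

16


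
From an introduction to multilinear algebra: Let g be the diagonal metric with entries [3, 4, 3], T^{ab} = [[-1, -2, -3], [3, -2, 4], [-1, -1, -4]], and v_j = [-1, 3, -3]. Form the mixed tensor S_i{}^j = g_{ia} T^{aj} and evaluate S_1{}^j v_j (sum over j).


Step 1: lower the first index. For a diagonal metric, g_{ia} T^{aj} = g_{ii} T^{ij} (no sum on i).
g_{11} = 3
S_1{}^1 = 3 * T^{11} = 3 * -1 = -3
S_1{}^2 = 3 * T^{12} = 3 * -2 = -6
S_1{}^3 = 3 * T^{13} = 3 * -3 = -9
Step 2: contract S_1{}^j with v_j.
S_1{}^1 * v_1 = -3 * -1 = 3
S_1{}^2 * v_2 = -6 * 3 = -18
S_1{}^3 * v_3 = -9 * -3 = 27
Result = 3 + -18 + 27 = 12

12


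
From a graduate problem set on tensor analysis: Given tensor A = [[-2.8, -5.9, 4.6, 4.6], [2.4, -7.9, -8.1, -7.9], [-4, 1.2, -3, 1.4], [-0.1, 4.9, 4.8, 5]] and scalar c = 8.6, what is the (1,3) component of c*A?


Scalar multiplication: (cA)_{ij} = c * A_{ij}.
c = 8.6
A_{13} = 4.6
(cA)_{13} = 8.6 * 4.6 = 39.56

39.56


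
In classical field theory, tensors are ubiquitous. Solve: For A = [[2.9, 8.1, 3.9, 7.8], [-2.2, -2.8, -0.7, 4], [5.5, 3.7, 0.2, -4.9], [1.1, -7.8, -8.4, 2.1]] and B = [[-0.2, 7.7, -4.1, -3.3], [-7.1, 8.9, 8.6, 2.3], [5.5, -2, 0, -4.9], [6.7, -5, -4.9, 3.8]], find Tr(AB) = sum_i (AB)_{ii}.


Tr(AB) = sum_i (AB)_{ii} where (AB)_{ii} = sum_k A_{ik} B_{ki}.
(AB)_{11} = 2.9*-0.2 + 8.1*-7.1 + 3.9*5.5 + 7.8*6.7 = 15.62
(AB)_{22} = -2.2*7.7 + -2.8*8.9 + -0.7*-2 + 4*-5 = -60.46
(AB)_{33} = 5.5*-4.1 + 3.7*8.6 + 0.2*0 + -4.9*-4.9 = 33.28
(AB)_{44} = 1.1*-3.3 + -7.8*2.3 + -8.4*-4.9 + 2.1*3.8 = 27.57
Tr(AB) = 15.62 + -60.46 + 33.28 + 27.57 = 16.01

16.01


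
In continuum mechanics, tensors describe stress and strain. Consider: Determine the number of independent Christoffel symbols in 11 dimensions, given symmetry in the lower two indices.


Christoffel symbols Gamma^k_{ij} are symmetric in i,j, so there are d * d(d+1)/2 independent symbols.
d = 11
d(d+1)/2 = 11 * 12 / 2 = 66
Total = 11 * 66 = 726

726


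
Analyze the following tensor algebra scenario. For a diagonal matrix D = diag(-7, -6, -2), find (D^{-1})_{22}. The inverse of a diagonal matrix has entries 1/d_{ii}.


For a diagonal matrix, the inverse has entries (D^{-1})_{ii} = 1/d_{ii}.
The diagonal entries are: d_{11} = -7, d_{22} = -6, d_{33} = -2
We need (D^{-1})_{22} = 1/d_{22} = 1/-6 = -1/6

-1/6


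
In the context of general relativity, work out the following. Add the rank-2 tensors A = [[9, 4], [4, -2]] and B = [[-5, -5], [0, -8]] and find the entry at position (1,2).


Tensor addition is component-wise: (A + B)_{ij} = A_{ij} + B_{ij}.
A_{12} = 4
B_{12} = -5
(A + B)_{12} = 4 + -5 = -1

-1


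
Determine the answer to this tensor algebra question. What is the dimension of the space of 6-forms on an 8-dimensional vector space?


The dimension of the space of p-forms on an n-dimensional space is C(n, p).
n = 8, p = 6
C(8, 6) = 8! / (6! * 2!) = 28

28


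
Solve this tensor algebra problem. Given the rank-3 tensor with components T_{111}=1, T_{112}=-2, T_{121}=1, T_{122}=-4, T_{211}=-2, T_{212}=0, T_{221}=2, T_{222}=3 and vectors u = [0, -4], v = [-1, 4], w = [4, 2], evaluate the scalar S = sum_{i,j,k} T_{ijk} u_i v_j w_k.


S = sum over i,j,k of T_{ijk} u_i v_j w_k. Expanding all 8 terms:
T_{111}*u_1*v_1*w_1 = 1*0*-1*4 = 0  (running total: 0)
T_{112}*u_1*v_1*w_2 = -2*0*-1*2 = 0  (running total: 0)
T_{121}*u_1*v_2*w_1 = 1*0*4*4 = 0  (running total: 0)
T_{122}*u_1*v_2*w_2 = -4*0*4*2 = 0  (running total: 0)
T_{211}*u_2*v_1*w_1 = -2*-4*-1*4 = -32  (running total: -32)
T_{212}*u_2*v_1*w_2 = 0*-4*-1*2 = 0  (running total: -32)
T_{221}*u_2*v_2*w_1 = 2*-4*4*4 = -128  (running total: -160)
T_{222}*u_2*v_2*w_2 = 3*-4*4*2 = -96  (running total: -256)
S = -256

-256


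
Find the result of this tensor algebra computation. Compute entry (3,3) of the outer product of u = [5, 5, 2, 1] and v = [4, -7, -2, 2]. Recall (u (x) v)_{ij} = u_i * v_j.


The outer product entry T_{ij} = u_i * v_j.
We need i=3, j=3.
u_3 = 2, v_3 = -2
T_{3,3} = 2 * -2 = -4

-4


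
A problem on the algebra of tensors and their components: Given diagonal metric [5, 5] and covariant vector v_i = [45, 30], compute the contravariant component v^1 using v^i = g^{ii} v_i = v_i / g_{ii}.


To raise an index with a diagonal metric: v^i = v_i / g_{ii}.
For index 1: v_1 = 45, g_{11} = 5
v^1 = 45 / 5 = 9

9


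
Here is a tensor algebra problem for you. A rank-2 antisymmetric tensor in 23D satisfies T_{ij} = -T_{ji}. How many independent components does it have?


An antisymmetric rank-2 tensor satisfies A_{ij} = -A_{ji}, so diagonal entries are zero.
The independent components are the upper-triangular entries: C(n, 2) = n(n-1)/2.
n = 23
C(23, 2) = 23 * 22 / 2 = 506 / 2 = 253

253


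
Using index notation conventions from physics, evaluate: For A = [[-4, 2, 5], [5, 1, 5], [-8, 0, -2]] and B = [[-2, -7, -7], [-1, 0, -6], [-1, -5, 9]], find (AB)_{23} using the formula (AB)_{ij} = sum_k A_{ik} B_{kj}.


(AB)_{ij} = sum_k A_{ik} B_{kj}.
For i=2, j=3:
A_{21} * B_{13} = 5 * -7 = -35
A_{22} * B_{23} = 1 * -6 = -6
A_{23} * B_{33} = 5 * 9 = 45
Sum = -35 + -6 + 45 = 4

4


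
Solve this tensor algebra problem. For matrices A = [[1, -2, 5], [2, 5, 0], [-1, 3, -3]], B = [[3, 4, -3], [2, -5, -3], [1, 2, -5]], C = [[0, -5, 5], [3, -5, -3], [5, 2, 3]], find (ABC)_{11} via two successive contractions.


(ABC)_{11} = sum_m (AB)_{1m} C_{m1}. First compute row 1 of AB.
(AB)_{11} = 1*3 + -2*2 + 5*1 = 4
(AB)_{12} = 1*4 + -2*-5 + 5*2 = 24
(AB)_{13} = 1*-3 + -2*-3 + 5*-5 = -22
Now contract with column 1 of C:
(AB)_{11} * C_{11} = 4 * 0 = 0
(AB)_{12} * C_{21} = 24 * 3 = 72
(AB)_{13} * C_{31} = -22 * 5 = -110
(ABC)_{11} = 0 + 72 + -110 = -38

-38


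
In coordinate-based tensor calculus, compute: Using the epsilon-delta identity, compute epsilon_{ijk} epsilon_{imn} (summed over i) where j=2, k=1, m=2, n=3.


Using the identity: epsilon_{ijk} epsilon_{imn} = delta_{jm} delta_{kn} - delta_{jn} delta_{km}.
delta_{22} = 1
delta_{13} = 0
delta_{23} = 0
delta_{12} = 0
Result = 1 * 0 - 0 * 0 = 0 - 0 = 0

0


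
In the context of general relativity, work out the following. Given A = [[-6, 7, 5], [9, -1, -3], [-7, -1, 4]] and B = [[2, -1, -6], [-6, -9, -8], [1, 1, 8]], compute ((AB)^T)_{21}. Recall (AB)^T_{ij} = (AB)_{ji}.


(AB)^T_{ij} = (AB)_{ji} = sum_k A_{jk} B_{ki}.
For i=2, j=1 we need (AB)_{12}:
A_{11} * B_{12} = -6 * -1 = 6
A_{12} * B_{22} = 7 * -9 = -63
A_{13} * B_{32} = 5 * 1 = 5
Sum = 6 + -63 + 5 = -52

-52


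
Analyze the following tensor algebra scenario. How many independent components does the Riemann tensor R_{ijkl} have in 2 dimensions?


The Riemann tensor in d dimensions has d^2(d^2 - 1)/12 independent components.
d = 2, so d^2 = 4
d^2 - 1 = 3
d^2(d^2 - 1) = 4 * 3 = 12
Divide by 12: 12 / 12 = 1

1


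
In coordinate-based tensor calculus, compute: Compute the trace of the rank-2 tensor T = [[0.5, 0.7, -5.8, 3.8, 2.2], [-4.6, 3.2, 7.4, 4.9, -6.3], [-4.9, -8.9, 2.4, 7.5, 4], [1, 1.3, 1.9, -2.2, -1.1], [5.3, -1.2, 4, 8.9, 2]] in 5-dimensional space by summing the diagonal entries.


The contraction (trace) of a rank-2 tensor is the sum of its diagonal elements.
Diagonal entries: A[1,1] = 0.5, A[2,2] = 3.2, A[3,3] = 2.4, A[4,4] = -2.2, A[5,5] = 2
Tr(A) = 0.5 + 3.2 + 2.4 + -2.2 + 2 = 5.9

5.9


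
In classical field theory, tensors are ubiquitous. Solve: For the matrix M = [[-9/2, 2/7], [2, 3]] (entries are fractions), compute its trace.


The trace is the sum of diagonal entries.
Diagonal: M[1,1] = -9/2, M[2,2] = 3
Tr(M) = -9/2 + 3
Computing step by step:
After adding M[1,1]: -9/2
After adding M[2,2]: -3/2
Tr(M) = -3/2

-3/2


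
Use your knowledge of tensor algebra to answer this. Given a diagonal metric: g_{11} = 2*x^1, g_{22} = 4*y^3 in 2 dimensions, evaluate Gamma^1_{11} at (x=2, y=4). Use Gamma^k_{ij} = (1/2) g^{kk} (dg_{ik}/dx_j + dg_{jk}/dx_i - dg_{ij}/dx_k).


For a diagonal metric, Gamma^k_{ij} = (1/2) g^{kk} (dg_{ik}/dx_j + dg_{jk}/dx_i - dg_{ij}/dx_k).
The metric is diagonal, so g_{ab} = 0 for a != b.
At the given point: g_{11} = 4, g_{22} = 256
g^{11} = 1/4
dg_{11}/dx_1 = dg_{11}/dx_1 = 2
dg_{11}/dx_1 = dg_{11}/dx_1 = 2
dg_{11}/dx_1 = dg_{11}/dx_1 = 2
Numerator = 2 + 2 - 2 = 2
Gamma^1_{11} = 2 / (2 * 4) = 1/4

1/4


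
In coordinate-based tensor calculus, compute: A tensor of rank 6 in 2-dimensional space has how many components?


The number of components of a rank-r tensor in d dimensions is d^r.
Here d = 2 and r = 6.
2^6 = 64

64


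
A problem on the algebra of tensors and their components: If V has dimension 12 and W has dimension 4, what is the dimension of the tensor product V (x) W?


The dimension of a tensor product is the product of dimensions.
dim(V) = 12, dim(W) = 4
dim(V (x) W) = 12 * 4 = 48

48
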